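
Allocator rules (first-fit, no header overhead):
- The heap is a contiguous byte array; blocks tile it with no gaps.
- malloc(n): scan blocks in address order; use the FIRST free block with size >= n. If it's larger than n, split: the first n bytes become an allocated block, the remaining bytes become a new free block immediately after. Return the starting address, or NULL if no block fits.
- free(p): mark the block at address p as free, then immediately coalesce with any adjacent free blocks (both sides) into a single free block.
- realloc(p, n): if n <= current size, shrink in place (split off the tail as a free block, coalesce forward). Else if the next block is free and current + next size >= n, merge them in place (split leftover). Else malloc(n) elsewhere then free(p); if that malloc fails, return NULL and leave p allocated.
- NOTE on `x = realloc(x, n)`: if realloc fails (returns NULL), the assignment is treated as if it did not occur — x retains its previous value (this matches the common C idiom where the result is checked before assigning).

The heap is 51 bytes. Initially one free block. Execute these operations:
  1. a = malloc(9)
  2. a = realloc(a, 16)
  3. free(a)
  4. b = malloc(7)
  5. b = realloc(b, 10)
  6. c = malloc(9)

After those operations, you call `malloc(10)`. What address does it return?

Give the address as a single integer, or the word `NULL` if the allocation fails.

Op 1: a = malloc(9) -> a = 0; heap: [0-8 ALLOC][9-50 FREE]
Op 2: a = realloc(a, 16) -> a = 0; heap: [0-15 ALLOC][16-50 FREE]
Op 3: free(a) -> (freed a); heap: [0-50 FREE]
Op 4: b = malloc(7) -> b = 0; heap: [0-6 ALLOC][7-50 FREE]
Op 5: b = realloc(b, 10) -> b = 0; heap: [0-9 ALLOC][10-50 FREE]
Op 6: c = malloc(9) -> c = 10; heap: [0-9 ALLOC][10-18 ALLOC][19-50 FREE]
malloc(10): first-fit scan over [0-9 ALLOC][10-18 ALLOC][19-50 FREE] -> 19

Answer: 19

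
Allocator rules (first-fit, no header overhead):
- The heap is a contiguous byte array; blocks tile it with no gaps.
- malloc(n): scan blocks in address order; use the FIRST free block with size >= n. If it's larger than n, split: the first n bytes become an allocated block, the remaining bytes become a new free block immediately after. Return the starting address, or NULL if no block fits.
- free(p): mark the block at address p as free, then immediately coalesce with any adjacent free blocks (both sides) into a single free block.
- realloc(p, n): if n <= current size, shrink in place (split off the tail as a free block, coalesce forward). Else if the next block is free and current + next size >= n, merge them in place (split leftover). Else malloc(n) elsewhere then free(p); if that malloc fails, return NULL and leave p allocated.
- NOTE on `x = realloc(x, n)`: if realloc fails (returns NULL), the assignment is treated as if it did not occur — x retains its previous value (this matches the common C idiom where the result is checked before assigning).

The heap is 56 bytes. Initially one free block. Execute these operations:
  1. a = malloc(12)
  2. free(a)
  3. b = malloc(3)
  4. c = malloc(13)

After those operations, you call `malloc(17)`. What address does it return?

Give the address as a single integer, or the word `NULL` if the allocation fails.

Op 1: a = malloc(12) -> a = 0; heap: [0-11 ALLOC][12-55 FREE]
Op 2: free(a) -> (freed a); heap: [0-55 FREE]
Op 3: b = malloc(3) -> b = 0; heap: [0-2 ALLOC][3-55 FREE]
Op 4: c = malloc(13) -> c = 3; heap: [0-2 ALLOC][3-15 ALLOC][16-55 FREE]
malloc(17): first-fit scan over [0-2 ALLOC][3-15 ALLOC][16-55 FREE] -> 16

Answer: 16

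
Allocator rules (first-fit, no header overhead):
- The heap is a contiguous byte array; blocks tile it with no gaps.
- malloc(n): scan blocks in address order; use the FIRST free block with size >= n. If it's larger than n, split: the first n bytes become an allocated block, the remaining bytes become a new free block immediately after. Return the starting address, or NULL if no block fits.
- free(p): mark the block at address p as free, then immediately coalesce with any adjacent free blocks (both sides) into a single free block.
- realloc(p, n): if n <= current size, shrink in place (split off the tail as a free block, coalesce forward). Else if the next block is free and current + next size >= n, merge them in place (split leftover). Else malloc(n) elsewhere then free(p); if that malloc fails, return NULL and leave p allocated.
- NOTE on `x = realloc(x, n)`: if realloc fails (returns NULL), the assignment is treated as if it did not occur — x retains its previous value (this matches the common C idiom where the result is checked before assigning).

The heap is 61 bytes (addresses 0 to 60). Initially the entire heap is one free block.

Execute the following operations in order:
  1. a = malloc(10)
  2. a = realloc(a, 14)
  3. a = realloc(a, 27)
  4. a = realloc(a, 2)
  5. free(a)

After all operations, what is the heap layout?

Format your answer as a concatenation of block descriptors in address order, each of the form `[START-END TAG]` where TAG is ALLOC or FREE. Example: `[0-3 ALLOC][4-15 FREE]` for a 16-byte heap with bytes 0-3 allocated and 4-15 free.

Op 1: a = malloc(10) -> a = 0; heap: [0-9 ALLOC][10-60 FREE]
Op 2: a = realloc(a, 14) -> a = 0; heap: [0-13 ALLOC][14-60 FREE]
Op 3: a = realloc(a, 27) -> a = 0; heap: [0-26 ALLOC][27-60 FREE]
Op 4: a = realloc(a, 2) -> a = 0; heap: [0-1 ALLOC][2-60 FREE]
Op 5: free(a) -> (freed a); heap: [0-60 FREE]

Answer: [0-60 FREE]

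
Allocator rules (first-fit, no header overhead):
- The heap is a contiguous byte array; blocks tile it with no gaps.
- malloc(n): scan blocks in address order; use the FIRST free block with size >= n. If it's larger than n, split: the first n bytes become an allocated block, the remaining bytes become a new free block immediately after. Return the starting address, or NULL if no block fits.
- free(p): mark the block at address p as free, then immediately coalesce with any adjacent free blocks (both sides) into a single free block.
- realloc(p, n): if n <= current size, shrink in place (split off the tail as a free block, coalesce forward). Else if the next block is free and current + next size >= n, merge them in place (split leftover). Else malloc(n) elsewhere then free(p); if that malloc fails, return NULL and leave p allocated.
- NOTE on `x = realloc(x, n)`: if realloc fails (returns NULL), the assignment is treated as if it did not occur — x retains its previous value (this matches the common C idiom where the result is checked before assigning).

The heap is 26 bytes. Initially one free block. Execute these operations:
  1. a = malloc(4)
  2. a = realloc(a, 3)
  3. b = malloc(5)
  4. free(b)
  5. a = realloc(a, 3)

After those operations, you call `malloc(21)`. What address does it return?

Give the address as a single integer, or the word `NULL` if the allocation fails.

Answer: 3

Derivation:
Op 1: a = malloc(4) -> a = 0; heap: [0-3 ALLOC][4-25 FREE]
Op 2: a = realloc(a, 3) -> a = 0; heap: [0-2 ALLOC][3-25 FREE]
Op 3: b = malloc(5) -> b = 3; heap: [0-2 ALLOC][3-7 ALLOC][8-25 FREE]
Op 4: free(b) -> (freed b); heap: [0-2 ALLOC][3-25 FREE]
Op 5: a = realloc(a, 3) -> a = 0; heap: [0-2 ALLOC][3-25 FREE]
malloc(21): first-fit scan over [0-2 ALLOC][3-25 FREE] -> 3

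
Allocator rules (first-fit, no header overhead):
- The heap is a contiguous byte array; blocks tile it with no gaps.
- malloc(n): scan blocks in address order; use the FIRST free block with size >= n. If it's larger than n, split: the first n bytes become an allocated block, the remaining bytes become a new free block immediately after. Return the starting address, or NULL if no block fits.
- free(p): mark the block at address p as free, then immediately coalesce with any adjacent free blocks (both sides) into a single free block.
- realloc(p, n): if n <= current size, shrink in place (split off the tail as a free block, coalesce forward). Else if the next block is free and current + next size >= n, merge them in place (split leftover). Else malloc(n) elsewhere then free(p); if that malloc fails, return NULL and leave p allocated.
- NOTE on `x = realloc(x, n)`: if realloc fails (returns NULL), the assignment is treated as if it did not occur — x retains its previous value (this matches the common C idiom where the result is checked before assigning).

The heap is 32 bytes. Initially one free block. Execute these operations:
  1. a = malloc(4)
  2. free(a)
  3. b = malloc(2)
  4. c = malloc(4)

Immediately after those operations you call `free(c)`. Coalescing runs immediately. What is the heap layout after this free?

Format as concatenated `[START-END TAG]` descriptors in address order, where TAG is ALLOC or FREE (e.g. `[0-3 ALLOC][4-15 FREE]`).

Op 1: a = malloc(4) -> a = 0; heap: [0-3 ALLOC][4-31 FREE]
Op 2: free(a) -> (freed a); heap: [0-31 FREE]
Op 3: b = malloc(2) -> b = 0; heap: [0-1 ALLOC][2-31 FREE]
Op 4: c = malloc(4) -> c = 2; heap: [0-1 ALLOC][2-5 ALLOC][6-31 FREE]
free(c): c = 2 -> block [2-5 ALLOC]; mark free, coalesce with adjacent free neighbors -> [0-1 ALLOC][2-31 FREE]

Answer: [0-1 ALLOC][2-31 FREE]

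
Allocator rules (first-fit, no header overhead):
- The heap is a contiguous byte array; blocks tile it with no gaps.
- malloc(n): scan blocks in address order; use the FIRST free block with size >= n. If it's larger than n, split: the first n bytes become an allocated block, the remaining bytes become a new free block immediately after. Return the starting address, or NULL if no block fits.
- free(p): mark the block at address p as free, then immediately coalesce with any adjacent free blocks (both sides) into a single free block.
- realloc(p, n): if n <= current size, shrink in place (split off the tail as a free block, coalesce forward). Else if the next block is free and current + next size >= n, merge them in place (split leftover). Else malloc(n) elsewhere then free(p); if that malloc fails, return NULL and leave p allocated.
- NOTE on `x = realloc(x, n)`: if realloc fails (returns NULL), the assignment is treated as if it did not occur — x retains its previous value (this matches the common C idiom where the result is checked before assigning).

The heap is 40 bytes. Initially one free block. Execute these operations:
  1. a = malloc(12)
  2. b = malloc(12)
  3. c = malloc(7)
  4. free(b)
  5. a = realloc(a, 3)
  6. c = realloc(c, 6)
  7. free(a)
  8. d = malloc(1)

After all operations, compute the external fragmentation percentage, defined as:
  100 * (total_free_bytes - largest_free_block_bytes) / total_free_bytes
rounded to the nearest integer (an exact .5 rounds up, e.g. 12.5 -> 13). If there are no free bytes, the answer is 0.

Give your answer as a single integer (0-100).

Answer: 30

Derivation:
Op 1: a = malloc(12) -> a = 0; heap: [0-11 ALLOC][12-39 FREE]
Op 2: b = malloc(12) -> b = 12; heap: [0-11 ALLOC][12-23 ALLOC][24-39 FREE]
Op 3: c = malloc(7) -> c = 24; heap: [0-11 ALLOC][12-23 ALLOC][24-30 ALLOC][31-39 FREE]
Op 4: free(b) -> (freed b); heap: [0-11 ALLOC][12-23 FREE][24-30 ALLOC][31-39 FREE]
Op 5: a = realloc(a, 3) -> a = 0; heap: [0-2 ALLOC][3-23 FREE][24-30 ALLOC][31-39 FREE]
Op 6: c = realloc(c, 6) -> c = 24; heap: [0-2 ALLOC][3-23 FREE][24-29 ALLOC][30-39 FREE]
Op 7: free(a) -> (freed a); heap: [0-23 FREE][24-29 ALLOC][30-39 FREE]
Op 8: d = malloc(1) -> d = 0; heap: [0-0 ALLOC][1-23 FREE][24-29 ALLOC][30-39 FREE]
Free blocks: [23 10] total_free=33 largest=23 -> 100*(33-23)/33 = 1000/33 ≈ 30.303 -> rounds to 30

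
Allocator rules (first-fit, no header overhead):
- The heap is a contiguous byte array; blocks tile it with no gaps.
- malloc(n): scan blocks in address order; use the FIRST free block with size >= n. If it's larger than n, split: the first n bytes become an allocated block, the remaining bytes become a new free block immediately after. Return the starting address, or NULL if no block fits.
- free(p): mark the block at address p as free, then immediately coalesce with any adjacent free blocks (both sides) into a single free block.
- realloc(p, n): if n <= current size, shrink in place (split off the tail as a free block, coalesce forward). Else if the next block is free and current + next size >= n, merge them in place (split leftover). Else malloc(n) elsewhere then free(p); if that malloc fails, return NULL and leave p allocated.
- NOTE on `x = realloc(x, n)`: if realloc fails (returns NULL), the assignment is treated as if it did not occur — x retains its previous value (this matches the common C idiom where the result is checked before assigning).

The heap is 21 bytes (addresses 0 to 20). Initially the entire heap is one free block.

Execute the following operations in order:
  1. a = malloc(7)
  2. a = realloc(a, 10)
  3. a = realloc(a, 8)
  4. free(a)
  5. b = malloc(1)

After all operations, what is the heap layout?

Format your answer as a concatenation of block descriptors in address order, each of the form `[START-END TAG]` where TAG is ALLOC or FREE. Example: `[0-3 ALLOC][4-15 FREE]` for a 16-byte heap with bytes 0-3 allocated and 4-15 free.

Answer: [0-0 ALLOC][1-20 FREE]

Derivation:
Op 1: a = malloc(7) -> a = 0; heap: [0-6 ALLOC][7-20 FREE]
Op 2: a = realloc(a, 10) -> a = 0; heap: [0-9 ALLOC][10-20 FREE]
Op 3: a = realloc(a, 8) -> a = 0; heap: [0-7 ALLOC][8-20 FREE]
Op 4: free(a) -> (freed a); heap: [0-20 FREE]
Op 5: b = malloc(1) -> b = 0; heap: [0-0 ALLOC][1-20 FREE]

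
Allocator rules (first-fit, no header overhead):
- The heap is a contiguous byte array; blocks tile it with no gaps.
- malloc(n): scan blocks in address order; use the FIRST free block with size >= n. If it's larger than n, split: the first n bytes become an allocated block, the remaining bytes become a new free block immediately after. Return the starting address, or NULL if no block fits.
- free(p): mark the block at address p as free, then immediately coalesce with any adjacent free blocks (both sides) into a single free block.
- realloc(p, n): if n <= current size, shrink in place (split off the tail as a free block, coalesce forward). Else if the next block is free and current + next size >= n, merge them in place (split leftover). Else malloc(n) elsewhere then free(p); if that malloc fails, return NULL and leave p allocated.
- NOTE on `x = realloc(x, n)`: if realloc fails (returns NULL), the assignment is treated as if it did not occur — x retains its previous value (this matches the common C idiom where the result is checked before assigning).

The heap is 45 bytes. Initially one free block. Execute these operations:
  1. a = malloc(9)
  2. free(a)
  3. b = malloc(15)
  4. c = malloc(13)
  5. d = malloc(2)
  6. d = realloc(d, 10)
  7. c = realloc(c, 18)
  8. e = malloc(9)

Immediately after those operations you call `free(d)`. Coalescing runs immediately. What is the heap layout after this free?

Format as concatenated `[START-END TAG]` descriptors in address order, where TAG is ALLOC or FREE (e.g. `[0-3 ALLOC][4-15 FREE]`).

Answer: [0-14 ALLOC][15-27 ALLOC][28-44 FREE]

Derivation:
Op 1: a = malloc(9) -> a = 0; heap: [0-8 ALLOC][9-44 FREE]
Op 2: free(a) -> (freed a); heap: [0-44 FREE]
Op 3: b = malloc(15) -> b = 0; heap: [0-14 ALLOC][15-44 FREE]
Op 4: c = malloc(13) -> c = 15; heap: [0-14 ALLOC][15-27 ALLOC][28-44 FREE]
Op 5: d = malloc(2) -> d = 28; heap: [0-14 ALLOC][15-27 ALLOC][28-29 ALLOC][30-44 FREE]
Op 6: d = realloc(d, 10) -> d = 28; heap: [0-14 ALLOC][15-27 ALLOC][28-37 ALLOC][38-44 FREE]
Op 7: c = realloc(c, 18) -> NULL (c unchanged); heap: [0-14 ALLOC][15-27 ALLOC][28-37 ALLOC][38-44 FREE]
Op 8: e = malloc(9) -> e = NULL; heap: [0-14 ALLOC][15-27 ALLOC][28-37 ALLOC][38-44 FREE]
free(d): d = 28 -> block [28-37 ALLOC]; mark free, coalesce with adjacent free neighbors -> [0-14 ALLOC][15-27 ALLOC][28-44 FREE]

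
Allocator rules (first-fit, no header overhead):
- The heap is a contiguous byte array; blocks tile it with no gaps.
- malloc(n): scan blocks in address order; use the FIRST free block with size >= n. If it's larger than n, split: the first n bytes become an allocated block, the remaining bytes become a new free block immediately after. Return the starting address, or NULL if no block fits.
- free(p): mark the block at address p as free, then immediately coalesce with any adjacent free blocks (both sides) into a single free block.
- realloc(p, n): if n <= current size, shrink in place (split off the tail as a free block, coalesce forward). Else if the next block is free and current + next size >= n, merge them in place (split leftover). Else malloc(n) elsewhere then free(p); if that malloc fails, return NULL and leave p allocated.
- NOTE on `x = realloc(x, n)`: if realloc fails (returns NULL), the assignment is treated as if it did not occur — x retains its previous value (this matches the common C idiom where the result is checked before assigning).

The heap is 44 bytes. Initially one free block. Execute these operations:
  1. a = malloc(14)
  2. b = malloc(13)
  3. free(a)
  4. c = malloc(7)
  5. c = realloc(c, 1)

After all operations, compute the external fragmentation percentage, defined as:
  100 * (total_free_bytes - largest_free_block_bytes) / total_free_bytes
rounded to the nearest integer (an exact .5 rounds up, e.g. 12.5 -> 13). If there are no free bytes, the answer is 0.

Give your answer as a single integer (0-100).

Op 1: a = malloc(14) -> a = 0; heap: [0-13 ALLOC][14-43 FREE]
Op 2: b = malloc(13) -> b = 14; heap: [0-13 ALLOC][14-26 ALLOC][27-43 FREE]
Op 3: free(a) -> (freed a); heap: [0-13 FREE][14-26 ALLOC][27-43 FREE]
Op 4: c = malloc(7) -> c = 0; heap: [0-6 ALLOC][7-13 FREE][14-26 ALLOC][27-43 FREE]
Op 5: c = realloc(c, 1) -> c = 0; heap: [0-0 ALLOC][1-13 FREE][14-26 ALLOC][27-43 FREE]
Free blocks: [13 17] total_free=30 largest=17 -> 100*(30-17)/30 = 1300/30 ≈ 43.333 -> rounds to 43

Answer: 43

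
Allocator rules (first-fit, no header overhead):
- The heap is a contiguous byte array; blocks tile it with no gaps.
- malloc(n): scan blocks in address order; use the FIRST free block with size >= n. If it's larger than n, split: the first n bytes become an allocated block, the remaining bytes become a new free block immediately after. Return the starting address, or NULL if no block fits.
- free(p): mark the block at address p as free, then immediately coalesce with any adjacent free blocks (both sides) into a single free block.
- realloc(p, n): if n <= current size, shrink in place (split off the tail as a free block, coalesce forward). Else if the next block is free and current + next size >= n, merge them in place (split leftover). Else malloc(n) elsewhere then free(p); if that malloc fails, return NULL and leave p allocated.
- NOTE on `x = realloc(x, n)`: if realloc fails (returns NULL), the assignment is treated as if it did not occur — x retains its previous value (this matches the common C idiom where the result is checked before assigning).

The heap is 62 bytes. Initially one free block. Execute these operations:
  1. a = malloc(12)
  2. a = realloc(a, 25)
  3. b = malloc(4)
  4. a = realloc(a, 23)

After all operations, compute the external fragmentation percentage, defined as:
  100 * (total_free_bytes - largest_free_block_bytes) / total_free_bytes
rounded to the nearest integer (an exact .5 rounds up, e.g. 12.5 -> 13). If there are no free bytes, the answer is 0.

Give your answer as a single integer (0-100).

Answer: 6

Derivation:
Op 1: a = malloc(12) -> a = 0; heap: [0-11 ALLOC][12-61 FREE]
Op 2: a = realloc(a, 25) -> a = 0; heap: [0-24 ALLOC][25-61 FREE]
Op 3: b = malloc(4) -> b = 25; heap: [0-24 ALLOC][25-28 ALLOC][29-61 FREE]
Op 4: a = realloc(a, 23) -> a = 0; heap: [0-22 ALLOC][23-24 FREE][25-28 ALLOC][29-61 FREE]
Free blocks: [2 33] total_free=35 largest=33 -> 100*(35-33)/35 = 200/35 ≈ 5.714 -> rounds to 6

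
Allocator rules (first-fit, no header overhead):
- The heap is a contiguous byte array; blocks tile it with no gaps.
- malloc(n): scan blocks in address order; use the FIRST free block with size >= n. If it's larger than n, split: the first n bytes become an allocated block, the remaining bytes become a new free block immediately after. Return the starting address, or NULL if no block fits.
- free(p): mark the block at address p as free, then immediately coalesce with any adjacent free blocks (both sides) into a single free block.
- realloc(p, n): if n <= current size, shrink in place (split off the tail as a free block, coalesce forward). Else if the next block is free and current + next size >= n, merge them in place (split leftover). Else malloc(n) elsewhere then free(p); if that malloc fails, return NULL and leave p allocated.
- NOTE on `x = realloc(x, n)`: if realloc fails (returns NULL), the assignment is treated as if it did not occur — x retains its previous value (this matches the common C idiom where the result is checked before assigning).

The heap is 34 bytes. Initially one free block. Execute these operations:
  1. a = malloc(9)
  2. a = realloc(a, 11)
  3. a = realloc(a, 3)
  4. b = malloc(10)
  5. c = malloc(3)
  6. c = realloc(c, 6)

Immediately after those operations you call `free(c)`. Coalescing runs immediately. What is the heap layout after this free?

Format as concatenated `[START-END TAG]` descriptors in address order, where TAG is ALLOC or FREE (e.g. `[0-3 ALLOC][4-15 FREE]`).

Op 1: a = malloc(9) -> a = 0; heap: [0-8 ALLOC][9-33 FREE]
Op 2: a = realloc(a, 11) -> a = 0; heap: [0-10 ALLOC][11-33 FREE]
Op 3: a = realloc(a, 3) -> a = 0; heap: [0-2 ALLOC][3-33 FREE]
Op 4: b = malloc(10) -> b = 3; heap: [0-2 ALLOC][3-12 ALLOC][13-33 FREE]
Op 5: c = malloc(3) -> c = 13; heap: [0-2 ALLOC][3-12 ALLOC][13-15 ALLOC][16-33 FREE]
Op 6: c = realloc(c, 6) -> c = 13; heap: [0-2 ALLOC][3-12 ALLOC][13-18 ALLOC][19-33 FREE]
free(c): c = 13 -> block [13-18 ALLOC]; mark free, coalesce with adjacent free neighbors -> [0-2 ALLOC][3-12 ALLOC][13-33 FREE]

Answer: [0-2 ALLOC][3-12 ALLOC][13-33 FREE]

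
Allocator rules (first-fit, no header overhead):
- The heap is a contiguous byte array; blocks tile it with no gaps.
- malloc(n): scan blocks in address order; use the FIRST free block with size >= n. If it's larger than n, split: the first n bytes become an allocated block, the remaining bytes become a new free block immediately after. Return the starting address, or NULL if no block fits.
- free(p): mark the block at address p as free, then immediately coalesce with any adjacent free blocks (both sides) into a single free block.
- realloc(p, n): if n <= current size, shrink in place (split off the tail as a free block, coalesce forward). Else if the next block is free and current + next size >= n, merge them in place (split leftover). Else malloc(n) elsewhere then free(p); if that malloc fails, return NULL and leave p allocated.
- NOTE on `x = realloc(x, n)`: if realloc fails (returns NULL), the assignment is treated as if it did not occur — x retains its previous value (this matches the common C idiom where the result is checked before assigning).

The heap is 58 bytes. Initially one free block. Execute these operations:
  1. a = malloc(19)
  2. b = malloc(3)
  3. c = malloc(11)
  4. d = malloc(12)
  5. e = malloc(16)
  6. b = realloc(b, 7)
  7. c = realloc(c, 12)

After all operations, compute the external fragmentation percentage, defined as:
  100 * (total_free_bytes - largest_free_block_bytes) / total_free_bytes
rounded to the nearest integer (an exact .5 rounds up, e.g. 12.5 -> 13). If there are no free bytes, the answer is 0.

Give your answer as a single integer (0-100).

Answer: 33

Derivation:
Op 1: a = malloc(19) -> a = 0; heap: [0-18 ALLOC][19-57 FREE]
Op 2: b = malloc(3) -> b = 19; heap: [0-18 ALLOC][19-21 ALLOC][22-57 FREE]
Op 3: c = malloc(11) -> c = 22; heap: [0-18 ALLOC][19-21 ALLOC][22-32 ALLOC][33-57 FREE]
Op 4: d = malloc(12) -> d = 33; heap: [0-18 ALLOC][19-21 ALLOC][22-32 ALLOC][33-44 ALLOC][45-57 FREE]
Op 5: e = malloc(16) -> e = NULL; heap: [0-18 ALLOC][19-21 ALLOC][22-32 ALLOC][33-44 ALLOC][45-57 FREE]
Op 6: b = realloc(b, 7) -> b = 45; heap: [0-18 ALLOC][19-21 FREE][22-32 ALLOC][33-44 ALLOC][45-51 ALLOC][52-57 FREE]
Op 7: c = realloc(c, 12) -> NULL (c unchanged); heap: [0-18 ALLOC][19-21 FREE][22-32 ALLOC][33-44 ALLOC][45-51 ALLOC][52-57 FREE]
Free blocks: [3 6] total_free=9 largest=6 -> 100*(9-6)/9 = 300/9 ≈ 33.333 -> rounds to 33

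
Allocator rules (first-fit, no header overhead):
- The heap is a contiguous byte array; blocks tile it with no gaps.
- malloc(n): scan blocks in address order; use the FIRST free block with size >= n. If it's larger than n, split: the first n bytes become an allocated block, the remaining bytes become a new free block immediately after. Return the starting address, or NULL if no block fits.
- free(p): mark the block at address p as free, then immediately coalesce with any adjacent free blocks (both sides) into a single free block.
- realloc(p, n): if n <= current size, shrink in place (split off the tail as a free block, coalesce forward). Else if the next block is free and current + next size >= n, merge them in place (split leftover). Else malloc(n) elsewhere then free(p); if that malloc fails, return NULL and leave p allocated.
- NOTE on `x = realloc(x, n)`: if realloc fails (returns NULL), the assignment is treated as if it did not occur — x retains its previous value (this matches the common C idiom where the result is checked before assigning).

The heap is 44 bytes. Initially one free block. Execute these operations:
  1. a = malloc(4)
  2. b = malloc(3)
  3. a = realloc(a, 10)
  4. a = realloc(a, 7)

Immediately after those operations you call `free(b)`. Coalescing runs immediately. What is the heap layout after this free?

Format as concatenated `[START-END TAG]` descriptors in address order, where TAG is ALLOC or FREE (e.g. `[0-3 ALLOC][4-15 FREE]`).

Answer: [0-6 FREE][7-13 ALLOC][14-43 FREE]

Derivation:
Op 1: a = malloc(4) -> a = 0; heap: [0-3 ALLOC][4-43 FREE]
Op 2: b = malloc(3) -> b = 4; heap: [0-3 ALLOC][4-6 ALLOC][7-43 FREE]
Op 3: a = realloc(a, 10) -> a = 7; heap: [0-3 FREE][4-6 ALLOC][7-16 ALLOC][17-43 FREE]
Op 4: a = realloc(a, 7) -> a = 7; heap: [0-3 FREE][4-6 ALLOC][7-13 ALLOC][14-43 FREE]
free(b): b = 4 -> block [4-6 ALLOC]; mark free, coalesce with adjacent free neighbors -> [0-6 FREE][7-13 ALLOC][14-43 FREE]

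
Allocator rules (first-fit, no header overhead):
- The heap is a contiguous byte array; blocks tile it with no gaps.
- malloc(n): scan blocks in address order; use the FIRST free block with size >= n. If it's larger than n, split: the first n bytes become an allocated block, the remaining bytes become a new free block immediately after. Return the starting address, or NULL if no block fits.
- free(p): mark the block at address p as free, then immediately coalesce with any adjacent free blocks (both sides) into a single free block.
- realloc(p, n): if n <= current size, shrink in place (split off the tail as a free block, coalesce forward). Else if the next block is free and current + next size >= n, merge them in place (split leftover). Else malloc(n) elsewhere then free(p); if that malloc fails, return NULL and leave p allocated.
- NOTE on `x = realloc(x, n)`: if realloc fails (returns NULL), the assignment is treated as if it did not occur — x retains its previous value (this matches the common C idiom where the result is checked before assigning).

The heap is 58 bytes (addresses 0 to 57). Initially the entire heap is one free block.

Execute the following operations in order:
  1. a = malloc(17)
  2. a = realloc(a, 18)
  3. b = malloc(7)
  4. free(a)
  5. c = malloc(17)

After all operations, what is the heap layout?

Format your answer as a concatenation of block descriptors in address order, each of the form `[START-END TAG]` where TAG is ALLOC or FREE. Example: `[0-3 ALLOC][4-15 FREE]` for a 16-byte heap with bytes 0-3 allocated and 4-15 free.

Op 1: a = malloc(17) -> a = 0; heap: [0-16 ALLOC][17-57 FREE]
Op 2: a = realloc(a, 18) -> a = 0; heap: [0-17 ALLOC][18-57 FREE]
Op 3: b = malloc(7) -> b = 18; heap: [0-17 ALLOC][18-24 ALLOC][25-57 FREE]
Op 4: free(a) -> (freed a); heap: [0-17 FREE][18-24 ALLOC][25-57 FREE]
Op 5: c = malloc(17) -> c = 0; heap: [0-16 ALLOC][17-17 FREE][18-24 ALLOC][25-57 FREE]

Answer: [0-16 ALLOC][17-17 FREE][18-24 ALLOC][25-57 FREE]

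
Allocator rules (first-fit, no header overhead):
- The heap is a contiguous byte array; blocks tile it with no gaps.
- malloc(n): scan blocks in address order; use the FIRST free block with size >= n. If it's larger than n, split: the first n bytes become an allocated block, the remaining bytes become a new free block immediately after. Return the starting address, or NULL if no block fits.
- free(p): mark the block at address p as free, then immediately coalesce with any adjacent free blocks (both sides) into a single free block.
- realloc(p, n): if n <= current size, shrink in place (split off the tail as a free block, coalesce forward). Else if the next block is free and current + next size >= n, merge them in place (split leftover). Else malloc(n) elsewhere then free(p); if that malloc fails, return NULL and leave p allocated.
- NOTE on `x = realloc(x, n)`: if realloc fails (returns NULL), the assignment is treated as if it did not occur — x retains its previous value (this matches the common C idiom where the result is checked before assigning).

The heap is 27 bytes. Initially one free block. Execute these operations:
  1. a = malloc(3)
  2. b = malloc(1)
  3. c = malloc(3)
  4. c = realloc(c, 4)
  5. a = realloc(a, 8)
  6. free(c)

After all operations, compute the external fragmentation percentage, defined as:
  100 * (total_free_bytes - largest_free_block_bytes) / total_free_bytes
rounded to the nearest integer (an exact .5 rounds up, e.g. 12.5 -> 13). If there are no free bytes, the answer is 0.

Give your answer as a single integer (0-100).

Answer: 39

Derivation:
Op 1: a = malloc(3) -> a = 0; heap: [0-2 ALLOC][3-26 FREE]
Op 2: b = malloc(1) -> b = 3; heap: [0-2 ALLOC][3-3 ALLOC][4-26 FREE]
Op 3: c = malloc(3) -> c = 4; heap: [0-2 ALLOC][3-3 ALLOC][4-6 ALLOC][7-26 FREE]
Op 4: c = realloc(c, 4) -> c = 4; heap: [0-2 ALLOC][3-3 ALLOC][4-7 ALLOC][8-26 FREE]
Op 5: a = realloc(a, 8) -> a = 8; heap: [0-2 FREE][3-3 ALLOC][4-7 ALLOC][8-15 ALLOC][16-26 FREE]
Op 6: free(c) -> (freed c); heap: [0-2 FREE][3-3 ALLOC][4-7 FREE][8-15 ALLOC][16-26 FREE]
Free blocks: [3 4 11] total_free=18 largest=11 -> 100*(18-11)/18 = 700/18 ≈ 38.889 -> rounds to 39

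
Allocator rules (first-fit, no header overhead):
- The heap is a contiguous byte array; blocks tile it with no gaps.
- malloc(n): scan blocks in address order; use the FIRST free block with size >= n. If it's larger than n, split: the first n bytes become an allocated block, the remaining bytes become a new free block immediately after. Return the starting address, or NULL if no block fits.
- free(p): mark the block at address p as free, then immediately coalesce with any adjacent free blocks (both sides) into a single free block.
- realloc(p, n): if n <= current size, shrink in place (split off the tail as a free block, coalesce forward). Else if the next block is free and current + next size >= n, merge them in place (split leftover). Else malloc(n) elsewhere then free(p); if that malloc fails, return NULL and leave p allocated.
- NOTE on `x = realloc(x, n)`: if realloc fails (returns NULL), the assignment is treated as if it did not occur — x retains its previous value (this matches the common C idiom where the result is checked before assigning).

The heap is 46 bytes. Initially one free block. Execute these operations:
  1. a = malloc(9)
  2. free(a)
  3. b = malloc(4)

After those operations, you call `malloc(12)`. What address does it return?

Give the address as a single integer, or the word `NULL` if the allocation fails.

Op 1: a = malloc(9) -> a = 0; heap: [0-8 ALLOC][9-45 FREE]
Op 2: free(a) -> (freed a); heap: [0-45 FREE]
Op 3: b = malloc(4) -> b = 0; heap: [0-3 ALLOC][4-45 FREE]
malloc(12): first-fit scan over [0-3 ALLOC][4-45 FREE] -> 4

Answer: 4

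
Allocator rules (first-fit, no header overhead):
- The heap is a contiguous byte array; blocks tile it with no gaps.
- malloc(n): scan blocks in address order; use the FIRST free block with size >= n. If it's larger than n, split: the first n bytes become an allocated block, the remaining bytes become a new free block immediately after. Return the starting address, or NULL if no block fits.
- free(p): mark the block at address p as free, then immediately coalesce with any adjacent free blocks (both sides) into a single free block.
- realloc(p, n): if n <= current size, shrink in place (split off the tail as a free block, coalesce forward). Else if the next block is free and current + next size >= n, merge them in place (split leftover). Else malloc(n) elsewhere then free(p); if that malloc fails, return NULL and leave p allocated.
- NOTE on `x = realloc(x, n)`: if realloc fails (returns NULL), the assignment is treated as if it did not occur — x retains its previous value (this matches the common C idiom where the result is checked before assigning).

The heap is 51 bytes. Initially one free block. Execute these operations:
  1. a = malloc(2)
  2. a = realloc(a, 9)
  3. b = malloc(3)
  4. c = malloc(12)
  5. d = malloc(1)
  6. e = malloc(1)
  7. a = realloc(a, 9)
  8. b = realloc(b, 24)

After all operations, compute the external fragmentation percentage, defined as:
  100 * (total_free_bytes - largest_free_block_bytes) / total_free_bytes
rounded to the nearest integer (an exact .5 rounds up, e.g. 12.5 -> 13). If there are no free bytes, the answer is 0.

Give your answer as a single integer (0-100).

Op 1: a = malloc(2) -> a = 0; heap: [0-1 ALLOC][2-50 FREE]
Op 2: a = realloc(a, 9) -> a = 0; heap: [0-8 ALLOC][9-50 FREE]
Op 3: b = malloc(3) -> b = 9; heap: [0-8 ALLOC][9-11 ALLOC][12-50 FREE]
Op 4: c = malloc(12) -> c = 12; heap: [0-8 ALLOC][9-11 ALLOC][12-23 ALLOC][24-50 FREE]
Op 5: d = malloc(1) -> d = 24; heap: [0-8 ALLOC][9-11 ALLOC][12-23 ALLOC][24-24 ALLOC][25-50 FREE]
Op 6: e = malloc(1) -> e = 25; heap: [0-8 ALLOC][9-11 ALLOC][12-23 ALLOC][24-24 ALLOC][25-25 ALLOC][26-50 FREE]
Op 7: a = realloc(a, 9) -> a = 0; heap: [0-8 ALLOC][9-11 ALLOC][12-23 ALLOC][24-24 ALLOC][25-25 ALLOC][26-50 FREE]
Op 8: b = realloc(b, 24) -> b = 26; heap: [0-8 ALLOC][9-11 FREE][12-23 ALLOC][24-24 ALLOC][25-25 ALLOC][26-49 ALLOC][50-50 FREE]
Free blocks: [3 1] total_free=4 largest=3 -> 100*(4-3)/4 = 100/4 = 25

Answer: 25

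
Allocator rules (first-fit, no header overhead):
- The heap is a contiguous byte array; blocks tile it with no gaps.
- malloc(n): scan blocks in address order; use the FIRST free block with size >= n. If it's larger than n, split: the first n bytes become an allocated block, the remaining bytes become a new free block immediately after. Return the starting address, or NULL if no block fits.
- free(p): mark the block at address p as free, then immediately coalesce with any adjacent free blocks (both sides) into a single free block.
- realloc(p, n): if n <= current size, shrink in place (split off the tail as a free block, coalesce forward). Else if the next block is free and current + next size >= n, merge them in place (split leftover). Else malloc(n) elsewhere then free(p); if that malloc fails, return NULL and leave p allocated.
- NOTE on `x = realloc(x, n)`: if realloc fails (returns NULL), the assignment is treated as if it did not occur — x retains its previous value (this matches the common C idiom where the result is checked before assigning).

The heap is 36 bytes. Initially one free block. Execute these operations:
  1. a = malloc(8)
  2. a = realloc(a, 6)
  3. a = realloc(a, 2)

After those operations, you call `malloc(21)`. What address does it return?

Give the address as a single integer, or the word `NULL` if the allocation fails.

Op 1: a = malloc(8) -> a = 0; heap: [0-7 ALLOC][8-35 FREE]
Op 2: a = realloc(a, 6) -> a = 0; heap: [0-5 ALLOC][6-35 FREE]
Op 3: a = realloc(a, 2) -> a = 0; heap: [0-1 ALLOC][2-35 FREE]
malloc(21): first-fit scan over [0-1 ALLOC][2-35 FREE] -> 2

Answer: 2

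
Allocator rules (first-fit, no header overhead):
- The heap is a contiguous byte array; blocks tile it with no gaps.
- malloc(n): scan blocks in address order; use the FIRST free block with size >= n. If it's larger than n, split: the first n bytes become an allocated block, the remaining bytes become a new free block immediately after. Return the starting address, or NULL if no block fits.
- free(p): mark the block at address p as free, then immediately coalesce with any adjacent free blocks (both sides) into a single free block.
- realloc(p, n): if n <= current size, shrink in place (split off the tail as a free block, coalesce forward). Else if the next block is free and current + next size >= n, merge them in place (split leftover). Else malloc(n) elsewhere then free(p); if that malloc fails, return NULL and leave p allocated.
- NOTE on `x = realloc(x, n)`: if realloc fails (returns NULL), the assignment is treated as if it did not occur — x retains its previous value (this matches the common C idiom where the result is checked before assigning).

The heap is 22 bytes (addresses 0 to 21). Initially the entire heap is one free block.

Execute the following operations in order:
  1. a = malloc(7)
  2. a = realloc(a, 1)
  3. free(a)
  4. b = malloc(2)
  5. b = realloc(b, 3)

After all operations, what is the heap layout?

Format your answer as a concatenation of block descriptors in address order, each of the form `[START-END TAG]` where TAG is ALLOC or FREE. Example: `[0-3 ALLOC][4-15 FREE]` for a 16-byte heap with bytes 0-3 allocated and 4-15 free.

Answer: [0-2 ALLOC][3-21 FREE]

Derivation:
Op 1: a = malloc(7) -> a = 0; heap: [0-6 ALLOC][7-21 FREE]
Op 2: a = realloc(a, 1) -> a = 0; heap: [0-0 ALLOC][1-21 FREE]
Op 3: free(a) -> (freed a); heap: [0-21 FREE]
Op 4: b = malloc(2) -> b = 0; heap: [0-1 ALLOC][2-21 FREE]
Op 5: b = realloc(b, 3) -> b = 0; heap: [0-2 ALLOC][3-21 FREE]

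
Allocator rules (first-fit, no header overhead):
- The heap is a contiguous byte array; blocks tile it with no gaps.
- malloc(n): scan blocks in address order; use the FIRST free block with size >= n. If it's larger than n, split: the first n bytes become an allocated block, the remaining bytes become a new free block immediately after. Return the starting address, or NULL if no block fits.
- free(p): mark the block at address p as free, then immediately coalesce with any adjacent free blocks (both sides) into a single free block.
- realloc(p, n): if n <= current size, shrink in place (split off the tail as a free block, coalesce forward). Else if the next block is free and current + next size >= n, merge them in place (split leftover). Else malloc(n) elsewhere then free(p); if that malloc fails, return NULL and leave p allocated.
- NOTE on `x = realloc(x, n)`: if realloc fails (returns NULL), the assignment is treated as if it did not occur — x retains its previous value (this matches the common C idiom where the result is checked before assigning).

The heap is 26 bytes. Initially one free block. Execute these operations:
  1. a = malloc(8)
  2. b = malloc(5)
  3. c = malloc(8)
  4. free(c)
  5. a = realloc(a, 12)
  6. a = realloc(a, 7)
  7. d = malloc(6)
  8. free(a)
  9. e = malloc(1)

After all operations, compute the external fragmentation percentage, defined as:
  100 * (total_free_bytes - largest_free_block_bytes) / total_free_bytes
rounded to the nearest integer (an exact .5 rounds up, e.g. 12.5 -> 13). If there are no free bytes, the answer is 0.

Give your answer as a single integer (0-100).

Op 1: a = malloc(8) -> a = 0; heap: [0-7 ALLOC][8-25 FREE]
Op 2: b = malloc(5) -> b = 8; heap: [0-7 ALLOC][8-12 ALLOC][13-25 FREE]
Op 3: c = malloc(8) -> c = 13; heap: [0-7 ALLOC][8-12 ALLOC][13-20 ALLOC][21-25 FREE]
Op 4: free(c) -> (freed c); heap: [0-7 ALLOC][8-12 ALLOC][13-25 FREE]
Op 5: a = realloc(a, 12) -> a = 13; heap: [0-7 FREE][8-12 ALLOC][13-24 ALLOC][25-25 FREE]
Op 6: a = realloc(a, 7) -> a = 13; heap: [0-7 FREE][8-12 ALLOC][13-19 ALLOC][20-25 FREE]
Op 7: d = malloc(6) -> d = 0; heap: [0-5 ALLOC][6-7 FREE][8-12 ALLOC][13-19 ALLOC][20-25 FREE]
Op 8: free(a) -> (freed a); heap: [0-5 ALLOC][6-7 FREE][8-12 ALLOC][13-25 FREE]
Op 9: e = malloc(1) -> e = 6; heap: [0-5 ALLOC][6-6 ALLOC][7-7 FREE][8-12 ALLOC][13-25 FREE]
Free blocks: [1 13] total_free=14 largest=13 -> 100*(14-13)/14 = 100/14 ≈ 7.143 -> rounds to 7

Answer: 7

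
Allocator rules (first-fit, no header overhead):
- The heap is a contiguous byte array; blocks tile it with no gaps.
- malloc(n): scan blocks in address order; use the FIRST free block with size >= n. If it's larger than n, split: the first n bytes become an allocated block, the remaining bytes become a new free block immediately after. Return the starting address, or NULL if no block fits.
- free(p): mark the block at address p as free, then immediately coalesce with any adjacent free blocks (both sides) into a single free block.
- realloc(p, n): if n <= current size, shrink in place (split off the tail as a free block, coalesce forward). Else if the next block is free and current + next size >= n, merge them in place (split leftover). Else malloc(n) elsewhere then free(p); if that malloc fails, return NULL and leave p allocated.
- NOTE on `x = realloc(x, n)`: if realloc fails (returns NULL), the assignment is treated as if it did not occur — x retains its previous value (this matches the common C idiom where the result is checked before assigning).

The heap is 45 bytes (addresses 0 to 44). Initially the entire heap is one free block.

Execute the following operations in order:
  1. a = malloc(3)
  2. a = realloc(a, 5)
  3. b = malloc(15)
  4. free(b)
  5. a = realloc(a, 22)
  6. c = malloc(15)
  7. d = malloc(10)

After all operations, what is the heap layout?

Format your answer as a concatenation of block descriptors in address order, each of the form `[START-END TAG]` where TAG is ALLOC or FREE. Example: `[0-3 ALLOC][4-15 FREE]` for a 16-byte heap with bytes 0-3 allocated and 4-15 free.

Op 1: a = malloc(3) -> a = 0; heap: [0-2 ALLOC][3-44 FREE]
Op 2: a = realloc(a, 5) -> a = 0; heap: [0-4 ALLOC][5-44 FREE]
Op 3: b = malloc(15) -> b = 5; heap: [0-4 ALLOC][5-19 ALLOC][20-44 FREE]
Op 4: free(b) -> (freed b); heap: [0-4 ALLOC][5-44 FREE]
Op 5: a = realloc(a, 22) -> a = 0; heap: [0-21 ALLOC][22-44 FREE]
Op 6: c = malloc(15) -> c = 22; heap: [0-21 ALLOC][22-36 ALLOC][37-44 FREE]
Op 7: d = malloc(10) -> d = NULL; heap: [0-21 ALLOC][22-36 ALLOC][37-44 FREE]

Answer: [0-21 ALLOC][22-36 ALLOC][37-44 FREE]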